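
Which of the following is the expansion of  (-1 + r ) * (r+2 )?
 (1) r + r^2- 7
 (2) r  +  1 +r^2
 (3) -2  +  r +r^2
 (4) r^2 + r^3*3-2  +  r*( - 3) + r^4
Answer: 3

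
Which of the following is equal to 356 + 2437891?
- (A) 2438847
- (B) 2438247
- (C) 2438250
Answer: B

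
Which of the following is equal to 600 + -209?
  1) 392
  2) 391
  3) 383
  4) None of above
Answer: 2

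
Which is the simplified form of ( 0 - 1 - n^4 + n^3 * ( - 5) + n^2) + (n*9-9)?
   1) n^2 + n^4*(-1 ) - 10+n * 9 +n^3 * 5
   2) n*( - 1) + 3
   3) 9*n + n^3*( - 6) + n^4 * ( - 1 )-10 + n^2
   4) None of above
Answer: 4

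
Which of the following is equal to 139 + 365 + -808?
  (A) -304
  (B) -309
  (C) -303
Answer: A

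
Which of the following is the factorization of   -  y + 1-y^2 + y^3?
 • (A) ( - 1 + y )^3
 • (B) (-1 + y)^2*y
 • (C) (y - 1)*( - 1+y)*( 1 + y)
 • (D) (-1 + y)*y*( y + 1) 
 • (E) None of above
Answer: C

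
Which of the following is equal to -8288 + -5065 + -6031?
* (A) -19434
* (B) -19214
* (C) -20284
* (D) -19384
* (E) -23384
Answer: D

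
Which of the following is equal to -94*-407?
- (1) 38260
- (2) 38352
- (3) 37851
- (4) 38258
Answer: 4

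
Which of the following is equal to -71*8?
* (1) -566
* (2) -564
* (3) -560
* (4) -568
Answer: 4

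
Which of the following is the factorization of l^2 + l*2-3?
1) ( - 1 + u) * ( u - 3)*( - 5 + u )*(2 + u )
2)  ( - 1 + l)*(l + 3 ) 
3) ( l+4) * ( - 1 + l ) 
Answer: 2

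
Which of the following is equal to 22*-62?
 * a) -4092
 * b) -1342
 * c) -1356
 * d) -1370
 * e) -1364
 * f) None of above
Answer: e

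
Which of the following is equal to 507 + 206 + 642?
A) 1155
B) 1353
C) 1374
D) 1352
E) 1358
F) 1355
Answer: F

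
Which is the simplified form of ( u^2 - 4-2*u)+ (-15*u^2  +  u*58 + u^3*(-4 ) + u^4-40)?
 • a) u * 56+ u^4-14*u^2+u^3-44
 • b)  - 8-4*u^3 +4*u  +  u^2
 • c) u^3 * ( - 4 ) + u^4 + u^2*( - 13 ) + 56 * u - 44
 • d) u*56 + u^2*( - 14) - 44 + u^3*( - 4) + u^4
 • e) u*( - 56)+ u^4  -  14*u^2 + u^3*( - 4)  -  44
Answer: d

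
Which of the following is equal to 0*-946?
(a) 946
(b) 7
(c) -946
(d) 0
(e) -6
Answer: d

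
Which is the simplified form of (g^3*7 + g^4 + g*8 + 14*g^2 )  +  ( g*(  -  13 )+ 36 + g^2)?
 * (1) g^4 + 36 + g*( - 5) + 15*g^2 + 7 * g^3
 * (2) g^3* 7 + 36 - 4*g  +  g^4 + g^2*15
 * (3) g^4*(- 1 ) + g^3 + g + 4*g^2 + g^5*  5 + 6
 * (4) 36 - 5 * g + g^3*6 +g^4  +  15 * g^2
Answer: 1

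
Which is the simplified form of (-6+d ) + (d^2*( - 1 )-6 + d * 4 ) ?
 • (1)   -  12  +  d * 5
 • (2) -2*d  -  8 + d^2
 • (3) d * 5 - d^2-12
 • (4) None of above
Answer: 3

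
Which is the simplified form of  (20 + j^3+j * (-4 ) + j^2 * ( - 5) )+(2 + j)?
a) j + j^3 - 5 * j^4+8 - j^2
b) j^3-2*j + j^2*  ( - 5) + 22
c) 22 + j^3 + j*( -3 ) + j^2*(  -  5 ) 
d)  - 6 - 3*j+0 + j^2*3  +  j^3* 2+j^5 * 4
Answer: c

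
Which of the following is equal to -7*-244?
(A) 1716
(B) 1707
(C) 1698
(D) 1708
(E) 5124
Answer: D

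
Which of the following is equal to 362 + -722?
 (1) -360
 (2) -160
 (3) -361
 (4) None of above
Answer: 1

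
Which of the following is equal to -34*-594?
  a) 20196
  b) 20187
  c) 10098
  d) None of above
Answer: a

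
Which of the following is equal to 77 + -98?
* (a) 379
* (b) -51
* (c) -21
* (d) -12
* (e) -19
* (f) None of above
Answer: c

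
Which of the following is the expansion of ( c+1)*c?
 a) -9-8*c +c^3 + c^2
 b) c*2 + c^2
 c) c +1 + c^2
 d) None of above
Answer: d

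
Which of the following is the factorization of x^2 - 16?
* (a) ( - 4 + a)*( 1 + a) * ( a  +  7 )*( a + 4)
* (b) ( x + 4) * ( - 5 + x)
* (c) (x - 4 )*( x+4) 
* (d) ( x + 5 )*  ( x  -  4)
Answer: c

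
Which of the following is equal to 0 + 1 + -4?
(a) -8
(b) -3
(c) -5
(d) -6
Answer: b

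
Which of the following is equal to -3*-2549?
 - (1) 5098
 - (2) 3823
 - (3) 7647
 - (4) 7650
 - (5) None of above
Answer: 3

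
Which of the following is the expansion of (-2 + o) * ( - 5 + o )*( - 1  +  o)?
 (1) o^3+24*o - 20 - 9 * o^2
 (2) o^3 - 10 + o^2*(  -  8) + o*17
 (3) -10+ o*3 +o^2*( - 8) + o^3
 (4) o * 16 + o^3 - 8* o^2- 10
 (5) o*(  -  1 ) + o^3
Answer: 2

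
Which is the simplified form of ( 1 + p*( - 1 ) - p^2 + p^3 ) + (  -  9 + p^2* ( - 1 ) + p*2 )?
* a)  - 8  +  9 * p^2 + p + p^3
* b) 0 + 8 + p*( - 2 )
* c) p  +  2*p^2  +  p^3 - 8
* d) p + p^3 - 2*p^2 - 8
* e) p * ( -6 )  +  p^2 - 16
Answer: d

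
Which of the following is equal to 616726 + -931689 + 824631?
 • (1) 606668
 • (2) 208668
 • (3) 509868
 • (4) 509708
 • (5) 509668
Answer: 5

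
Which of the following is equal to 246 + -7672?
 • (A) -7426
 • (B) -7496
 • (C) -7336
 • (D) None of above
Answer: A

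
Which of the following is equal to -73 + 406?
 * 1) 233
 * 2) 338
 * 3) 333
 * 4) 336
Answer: 3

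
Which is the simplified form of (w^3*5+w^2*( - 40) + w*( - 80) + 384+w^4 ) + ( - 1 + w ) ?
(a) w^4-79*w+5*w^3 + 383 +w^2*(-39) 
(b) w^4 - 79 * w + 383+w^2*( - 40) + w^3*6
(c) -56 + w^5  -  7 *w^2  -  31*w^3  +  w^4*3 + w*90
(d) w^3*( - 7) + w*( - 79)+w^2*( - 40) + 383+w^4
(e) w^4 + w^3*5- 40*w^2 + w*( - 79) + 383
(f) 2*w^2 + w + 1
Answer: e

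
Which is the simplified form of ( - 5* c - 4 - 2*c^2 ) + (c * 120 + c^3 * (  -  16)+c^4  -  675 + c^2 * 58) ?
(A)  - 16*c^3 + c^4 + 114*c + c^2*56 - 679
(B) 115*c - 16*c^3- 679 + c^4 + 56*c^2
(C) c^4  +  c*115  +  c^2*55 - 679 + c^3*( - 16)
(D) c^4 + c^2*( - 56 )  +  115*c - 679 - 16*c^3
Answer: B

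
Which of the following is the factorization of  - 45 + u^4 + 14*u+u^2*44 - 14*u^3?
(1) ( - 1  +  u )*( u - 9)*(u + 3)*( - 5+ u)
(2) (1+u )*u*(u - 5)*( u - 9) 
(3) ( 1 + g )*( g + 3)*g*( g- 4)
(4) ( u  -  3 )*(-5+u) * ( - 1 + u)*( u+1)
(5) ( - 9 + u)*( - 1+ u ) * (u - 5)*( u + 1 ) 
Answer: 5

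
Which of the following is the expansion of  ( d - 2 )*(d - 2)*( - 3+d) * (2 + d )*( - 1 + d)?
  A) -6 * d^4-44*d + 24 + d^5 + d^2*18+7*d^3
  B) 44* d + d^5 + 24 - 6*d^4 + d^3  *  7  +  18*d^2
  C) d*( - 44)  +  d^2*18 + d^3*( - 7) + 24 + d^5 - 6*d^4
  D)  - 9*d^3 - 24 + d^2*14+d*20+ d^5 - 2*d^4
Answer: A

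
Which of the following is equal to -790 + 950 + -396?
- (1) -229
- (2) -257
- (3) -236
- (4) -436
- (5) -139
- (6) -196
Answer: 3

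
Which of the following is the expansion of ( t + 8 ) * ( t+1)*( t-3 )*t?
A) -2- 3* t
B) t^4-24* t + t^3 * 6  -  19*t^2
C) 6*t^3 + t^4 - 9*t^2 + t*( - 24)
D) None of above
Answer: B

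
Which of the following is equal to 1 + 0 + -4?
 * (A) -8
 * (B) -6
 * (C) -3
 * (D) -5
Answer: C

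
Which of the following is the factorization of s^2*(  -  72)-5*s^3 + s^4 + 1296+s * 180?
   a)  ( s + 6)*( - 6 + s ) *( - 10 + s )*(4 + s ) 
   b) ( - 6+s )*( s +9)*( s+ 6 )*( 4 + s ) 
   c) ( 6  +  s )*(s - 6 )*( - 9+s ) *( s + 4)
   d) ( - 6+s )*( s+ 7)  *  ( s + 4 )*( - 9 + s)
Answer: c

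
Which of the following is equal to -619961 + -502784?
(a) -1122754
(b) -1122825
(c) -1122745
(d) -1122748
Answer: c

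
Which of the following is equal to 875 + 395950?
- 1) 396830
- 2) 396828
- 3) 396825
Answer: 3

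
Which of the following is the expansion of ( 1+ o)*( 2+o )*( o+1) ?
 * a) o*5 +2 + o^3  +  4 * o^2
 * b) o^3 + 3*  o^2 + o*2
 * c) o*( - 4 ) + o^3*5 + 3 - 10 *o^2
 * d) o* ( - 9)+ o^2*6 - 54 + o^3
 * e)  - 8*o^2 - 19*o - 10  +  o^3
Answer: a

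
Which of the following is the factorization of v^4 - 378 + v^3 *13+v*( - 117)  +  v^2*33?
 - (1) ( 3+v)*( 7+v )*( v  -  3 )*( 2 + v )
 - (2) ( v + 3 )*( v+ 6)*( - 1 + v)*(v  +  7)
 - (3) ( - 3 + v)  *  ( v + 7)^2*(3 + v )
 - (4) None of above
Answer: 4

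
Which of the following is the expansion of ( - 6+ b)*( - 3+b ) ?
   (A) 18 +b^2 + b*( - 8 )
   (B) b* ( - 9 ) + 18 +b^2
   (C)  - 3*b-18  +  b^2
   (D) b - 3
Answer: B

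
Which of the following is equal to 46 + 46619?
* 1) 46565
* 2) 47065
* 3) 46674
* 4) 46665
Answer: 4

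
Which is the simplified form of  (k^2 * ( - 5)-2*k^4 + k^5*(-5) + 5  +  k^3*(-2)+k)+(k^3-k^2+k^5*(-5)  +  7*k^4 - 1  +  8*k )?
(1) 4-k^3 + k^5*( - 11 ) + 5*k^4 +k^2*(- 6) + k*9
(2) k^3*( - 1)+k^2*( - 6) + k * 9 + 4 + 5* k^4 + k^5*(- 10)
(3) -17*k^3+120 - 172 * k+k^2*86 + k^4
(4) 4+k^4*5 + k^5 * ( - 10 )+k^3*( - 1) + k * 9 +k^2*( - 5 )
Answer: 2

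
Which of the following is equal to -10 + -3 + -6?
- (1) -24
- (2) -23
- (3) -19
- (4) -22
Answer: 3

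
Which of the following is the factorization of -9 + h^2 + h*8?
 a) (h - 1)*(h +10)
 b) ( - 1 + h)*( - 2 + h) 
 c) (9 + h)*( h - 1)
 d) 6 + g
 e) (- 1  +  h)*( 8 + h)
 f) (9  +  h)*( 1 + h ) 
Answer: c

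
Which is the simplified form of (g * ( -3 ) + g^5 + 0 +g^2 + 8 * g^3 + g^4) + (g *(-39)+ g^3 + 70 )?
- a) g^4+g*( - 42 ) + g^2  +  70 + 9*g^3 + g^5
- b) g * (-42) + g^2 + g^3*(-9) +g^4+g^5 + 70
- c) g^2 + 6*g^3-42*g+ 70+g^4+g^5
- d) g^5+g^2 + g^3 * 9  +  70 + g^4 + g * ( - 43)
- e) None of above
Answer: a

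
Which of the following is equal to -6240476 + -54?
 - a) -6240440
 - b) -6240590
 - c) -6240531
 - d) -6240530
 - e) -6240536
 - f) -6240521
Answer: d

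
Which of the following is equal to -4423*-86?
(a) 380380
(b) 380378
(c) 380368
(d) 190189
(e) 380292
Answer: b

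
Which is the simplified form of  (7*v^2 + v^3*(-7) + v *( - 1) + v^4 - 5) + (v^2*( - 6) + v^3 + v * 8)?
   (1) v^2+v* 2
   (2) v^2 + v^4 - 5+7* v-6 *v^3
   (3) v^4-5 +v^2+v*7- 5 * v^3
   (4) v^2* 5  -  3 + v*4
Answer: 2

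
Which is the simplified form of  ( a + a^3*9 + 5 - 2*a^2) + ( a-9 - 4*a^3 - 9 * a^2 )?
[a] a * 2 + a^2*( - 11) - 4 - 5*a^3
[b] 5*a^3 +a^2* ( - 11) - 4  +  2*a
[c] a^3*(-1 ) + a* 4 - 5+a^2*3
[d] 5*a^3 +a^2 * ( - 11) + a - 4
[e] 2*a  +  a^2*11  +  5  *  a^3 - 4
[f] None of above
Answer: b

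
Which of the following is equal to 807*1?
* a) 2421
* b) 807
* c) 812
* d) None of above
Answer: b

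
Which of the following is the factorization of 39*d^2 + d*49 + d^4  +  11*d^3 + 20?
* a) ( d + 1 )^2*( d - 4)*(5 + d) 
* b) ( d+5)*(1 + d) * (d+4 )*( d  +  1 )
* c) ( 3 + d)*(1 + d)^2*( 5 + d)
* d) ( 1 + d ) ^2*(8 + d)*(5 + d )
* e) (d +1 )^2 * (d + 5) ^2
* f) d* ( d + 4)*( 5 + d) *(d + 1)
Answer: b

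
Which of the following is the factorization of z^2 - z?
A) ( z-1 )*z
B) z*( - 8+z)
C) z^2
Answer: A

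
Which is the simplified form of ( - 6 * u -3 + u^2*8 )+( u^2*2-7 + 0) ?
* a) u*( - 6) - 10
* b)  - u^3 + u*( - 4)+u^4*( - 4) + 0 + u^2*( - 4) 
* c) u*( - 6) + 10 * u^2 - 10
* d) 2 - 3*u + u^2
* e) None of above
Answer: c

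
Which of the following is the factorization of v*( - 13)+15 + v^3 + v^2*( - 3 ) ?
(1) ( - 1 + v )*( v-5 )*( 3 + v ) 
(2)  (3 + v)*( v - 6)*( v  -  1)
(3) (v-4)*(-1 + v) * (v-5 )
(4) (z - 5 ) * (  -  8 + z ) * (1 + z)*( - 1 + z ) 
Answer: 1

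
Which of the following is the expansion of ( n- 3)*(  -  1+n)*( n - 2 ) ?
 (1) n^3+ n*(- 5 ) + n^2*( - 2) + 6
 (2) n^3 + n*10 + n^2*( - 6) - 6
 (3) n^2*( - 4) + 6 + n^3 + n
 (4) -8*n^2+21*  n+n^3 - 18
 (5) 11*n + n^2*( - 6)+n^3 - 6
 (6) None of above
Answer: 5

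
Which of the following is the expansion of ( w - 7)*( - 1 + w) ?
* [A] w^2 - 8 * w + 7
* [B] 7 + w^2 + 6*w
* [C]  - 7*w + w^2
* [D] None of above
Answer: A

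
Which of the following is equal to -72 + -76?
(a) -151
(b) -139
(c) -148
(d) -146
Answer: c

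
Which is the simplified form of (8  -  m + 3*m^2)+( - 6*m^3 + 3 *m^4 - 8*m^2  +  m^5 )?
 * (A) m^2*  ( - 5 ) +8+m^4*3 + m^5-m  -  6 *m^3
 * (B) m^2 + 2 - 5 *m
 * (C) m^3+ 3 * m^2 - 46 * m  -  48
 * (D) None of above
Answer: A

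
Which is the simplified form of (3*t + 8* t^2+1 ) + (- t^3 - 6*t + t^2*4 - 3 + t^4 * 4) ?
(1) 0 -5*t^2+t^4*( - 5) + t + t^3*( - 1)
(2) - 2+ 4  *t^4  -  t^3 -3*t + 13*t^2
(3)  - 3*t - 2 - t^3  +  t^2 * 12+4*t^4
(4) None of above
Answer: 3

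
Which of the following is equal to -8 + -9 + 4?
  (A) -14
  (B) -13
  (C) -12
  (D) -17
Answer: B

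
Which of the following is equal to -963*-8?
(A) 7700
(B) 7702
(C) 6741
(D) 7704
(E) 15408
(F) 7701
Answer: D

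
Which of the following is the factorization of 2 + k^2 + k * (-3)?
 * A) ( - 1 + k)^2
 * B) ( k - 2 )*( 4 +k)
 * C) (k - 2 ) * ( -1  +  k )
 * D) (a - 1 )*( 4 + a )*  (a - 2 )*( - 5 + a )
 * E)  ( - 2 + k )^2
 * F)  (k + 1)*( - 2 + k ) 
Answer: C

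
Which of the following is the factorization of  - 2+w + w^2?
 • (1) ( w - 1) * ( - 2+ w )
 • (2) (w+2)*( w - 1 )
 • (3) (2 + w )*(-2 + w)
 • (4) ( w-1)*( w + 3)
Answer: 2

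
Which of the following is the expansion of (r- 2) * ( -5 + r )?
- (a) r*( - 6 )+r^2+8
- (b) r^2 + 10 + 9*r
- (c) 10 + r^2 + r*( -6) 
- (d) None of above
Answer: d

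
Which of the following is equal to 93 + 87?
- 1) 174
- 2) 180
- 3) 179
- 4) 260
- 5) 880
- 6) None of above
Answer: 2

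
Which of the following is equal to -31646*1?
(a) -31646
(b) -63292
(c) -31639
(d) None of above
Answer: a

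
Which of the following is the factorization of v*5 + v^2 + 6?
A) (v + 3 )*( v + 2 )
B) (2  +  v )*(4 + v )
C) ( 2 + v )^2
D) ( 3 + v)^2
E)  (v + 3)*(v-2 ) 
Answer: A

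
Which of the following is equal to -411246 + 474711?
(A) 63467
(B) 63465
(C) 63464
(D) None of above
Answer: B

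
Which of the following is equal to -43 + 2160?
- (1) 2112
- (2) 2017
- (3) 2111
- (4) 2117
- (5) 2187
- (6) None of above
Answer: 4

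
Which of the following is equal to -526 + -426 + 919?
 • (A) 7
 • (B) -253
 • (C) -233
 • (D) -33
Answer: D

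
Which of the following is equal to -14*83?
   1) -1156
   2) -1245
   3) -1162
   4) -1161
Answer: 3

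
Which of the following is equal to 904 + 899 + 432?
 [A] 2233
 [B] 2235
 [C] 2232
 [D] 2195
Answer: B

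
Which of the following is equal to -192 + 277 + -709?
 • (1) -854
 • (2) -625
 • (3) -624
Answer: 3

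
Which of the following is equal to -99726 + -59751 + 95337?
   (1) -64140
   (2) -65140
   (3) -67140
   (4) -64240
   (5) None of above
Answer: 1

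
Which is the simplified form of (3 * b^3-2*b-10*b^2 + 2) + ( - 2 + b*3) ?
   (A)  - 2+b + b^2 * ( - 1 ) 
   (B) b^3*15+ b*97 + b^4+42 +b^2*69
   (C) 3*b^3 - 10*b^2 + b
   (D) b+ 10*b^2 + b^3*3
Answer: C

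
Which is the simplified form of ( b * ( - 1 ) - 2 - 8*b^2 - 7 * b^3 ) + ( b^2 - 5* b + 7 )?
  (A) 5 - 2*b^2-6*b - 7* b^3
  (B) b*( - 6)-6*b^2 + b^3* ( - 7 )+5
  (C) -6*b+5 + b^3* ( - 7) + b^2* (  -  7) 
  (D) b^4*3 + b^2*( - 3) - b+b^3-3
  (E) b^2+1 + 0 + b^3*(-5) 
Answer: C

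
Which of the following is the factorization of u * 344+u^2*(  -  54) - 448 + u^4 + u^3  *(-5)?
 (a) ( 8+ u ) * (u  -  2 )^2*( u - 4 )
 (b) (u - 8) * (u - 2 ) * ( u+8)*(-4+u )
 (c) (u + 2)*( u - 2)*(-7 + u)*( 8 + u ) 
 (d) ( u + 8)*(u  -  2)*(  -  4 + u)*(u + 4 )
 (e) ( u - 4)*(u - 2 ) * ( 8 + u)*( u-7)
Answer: e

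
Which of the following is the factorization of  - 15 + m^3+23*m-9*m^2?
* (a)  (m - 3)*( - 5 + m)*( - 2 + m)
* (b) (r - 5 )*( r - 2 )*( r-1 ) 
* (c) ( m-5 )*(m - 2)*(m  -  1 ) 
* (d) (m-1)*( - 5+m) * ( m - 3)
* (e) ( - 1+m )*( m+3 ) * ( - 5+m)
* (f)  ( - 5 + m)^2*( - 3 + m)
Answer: d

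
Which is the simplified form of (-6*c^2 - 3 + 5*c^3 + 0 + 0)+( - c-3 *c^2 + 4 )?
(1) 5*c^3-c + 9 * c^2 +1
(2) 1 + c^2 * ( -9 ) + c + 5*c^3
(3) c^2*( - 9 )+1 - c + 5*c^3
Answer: 3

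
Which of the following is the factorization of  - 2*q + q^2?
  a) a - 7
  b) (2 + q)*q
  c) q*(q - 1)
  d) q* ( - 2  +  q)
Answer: d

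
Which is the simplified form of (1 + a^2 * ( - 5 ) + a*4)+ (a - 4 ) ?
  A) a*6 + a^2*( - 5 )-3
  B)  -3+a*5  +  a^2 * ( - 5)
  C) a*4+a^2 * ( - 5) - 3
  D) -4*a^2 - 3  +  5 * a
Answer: B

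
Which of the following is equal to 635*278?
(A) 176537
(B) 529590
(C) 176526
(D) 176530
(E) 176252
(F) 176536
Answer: D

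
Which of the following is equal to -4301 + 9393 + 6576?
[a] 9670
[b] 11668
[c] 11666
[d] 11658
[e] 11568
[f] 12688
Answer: b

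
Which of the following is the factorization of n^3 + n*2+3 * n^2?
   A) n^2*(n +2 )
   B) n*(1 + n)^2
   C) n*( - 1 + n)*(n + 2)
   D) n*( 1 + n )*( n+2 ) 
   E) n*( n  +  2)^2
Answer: D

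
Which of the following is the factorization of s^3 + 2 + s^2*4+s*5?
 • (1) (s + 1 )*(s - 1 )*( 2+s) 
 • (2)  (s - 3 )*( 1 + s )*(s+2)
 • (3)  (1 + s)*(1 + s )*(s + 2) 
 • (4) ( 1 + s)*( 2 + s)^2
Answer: 3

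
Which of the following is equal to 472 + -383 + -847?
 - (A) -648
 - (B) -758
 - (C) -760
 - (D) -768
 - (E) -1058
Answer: B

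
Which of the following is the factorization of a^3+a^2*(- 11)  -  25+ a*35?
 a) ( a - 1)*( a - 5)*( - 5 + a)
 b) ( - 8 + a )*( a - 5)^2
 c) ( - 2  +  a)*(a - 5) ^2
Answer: a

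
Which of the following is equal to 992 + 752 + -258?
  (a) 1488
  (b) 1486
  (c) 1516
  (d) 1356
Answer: b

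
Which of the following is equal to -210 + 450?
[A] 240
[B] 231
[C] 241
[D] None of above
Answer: A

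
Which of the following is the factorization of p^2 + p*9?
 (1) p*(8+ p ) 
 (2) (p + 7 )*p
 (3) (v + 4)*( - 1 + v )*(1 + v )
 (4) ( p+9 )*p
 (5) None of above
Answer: 4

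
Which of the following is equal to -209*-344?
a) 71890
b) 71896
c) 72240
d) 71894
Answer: b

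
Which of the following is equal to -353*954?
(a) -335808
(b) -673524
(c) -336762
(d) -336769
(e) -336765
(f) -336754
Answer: c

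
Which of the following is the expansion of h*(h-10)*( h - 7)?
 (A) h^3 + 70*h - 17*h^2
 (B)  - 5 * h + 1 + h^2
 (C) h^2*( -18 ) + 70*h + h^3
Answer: A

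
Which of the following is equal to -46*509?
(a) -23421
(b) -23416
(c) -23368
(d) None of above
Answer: d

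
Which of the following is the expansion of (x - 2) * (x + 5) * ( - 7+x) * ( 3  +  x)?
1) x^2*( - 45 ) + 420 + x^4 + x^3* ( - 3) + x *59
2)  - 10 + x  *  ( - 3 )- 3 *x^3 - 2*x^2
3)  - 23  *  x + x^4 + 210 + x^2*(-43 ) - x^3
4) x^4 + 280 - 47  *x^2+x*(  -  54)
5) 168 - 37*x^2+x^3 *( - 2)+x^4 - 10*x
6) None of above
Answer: 3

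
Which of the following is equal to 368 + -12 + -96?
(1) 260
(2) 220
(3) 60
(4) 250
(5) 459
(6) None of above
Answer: 1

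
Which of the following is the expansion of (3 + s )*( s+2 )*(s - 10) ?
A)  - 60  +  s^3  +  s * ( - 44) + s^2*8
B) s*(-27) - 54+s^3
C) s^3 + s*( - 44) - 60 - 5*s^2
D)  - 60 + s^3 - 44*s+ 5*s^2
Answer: C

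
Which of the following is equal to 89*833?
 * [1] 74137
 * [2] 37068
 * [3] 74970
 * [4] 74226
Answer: 1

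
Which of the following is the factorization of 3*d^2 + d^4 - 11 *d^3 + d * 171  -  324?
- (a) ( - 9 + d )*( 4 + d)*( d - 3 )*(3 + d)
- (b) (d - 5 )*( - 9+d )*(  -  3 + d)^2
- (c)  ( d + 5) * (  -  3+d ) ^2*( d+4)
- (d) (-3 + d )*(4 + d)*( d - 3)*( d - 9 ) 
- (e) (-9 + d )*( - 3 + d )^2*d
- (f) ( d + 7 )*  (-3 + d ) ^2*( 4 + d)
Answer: d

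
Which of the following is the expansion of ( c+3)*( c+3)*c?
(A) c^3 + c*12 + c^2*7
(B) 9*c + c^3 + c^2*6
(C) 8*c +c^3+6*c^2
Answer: B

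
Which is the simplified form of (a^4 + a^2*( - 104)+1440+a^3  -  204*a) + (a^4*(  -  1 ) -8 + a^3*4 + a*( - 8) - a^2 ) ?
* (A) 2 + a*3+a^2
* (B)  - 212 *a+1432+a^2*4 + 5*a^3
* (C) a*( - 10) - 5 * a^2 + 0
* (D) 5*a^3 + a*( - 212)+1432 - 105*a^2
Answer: D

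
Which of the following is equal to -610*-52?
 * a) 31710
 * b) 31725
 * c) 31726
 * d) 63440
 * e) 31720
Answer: e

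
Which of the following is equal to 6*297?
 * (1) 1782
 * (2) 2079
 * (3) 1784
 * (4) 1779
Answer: 1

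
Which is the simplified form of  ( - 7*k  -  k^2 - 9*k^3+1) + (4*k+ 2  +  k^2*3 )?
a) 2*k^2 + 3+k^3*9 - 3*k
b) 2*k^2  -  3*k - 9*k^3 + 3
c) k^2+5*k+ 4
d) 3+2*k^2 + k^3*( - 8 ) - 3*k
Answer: b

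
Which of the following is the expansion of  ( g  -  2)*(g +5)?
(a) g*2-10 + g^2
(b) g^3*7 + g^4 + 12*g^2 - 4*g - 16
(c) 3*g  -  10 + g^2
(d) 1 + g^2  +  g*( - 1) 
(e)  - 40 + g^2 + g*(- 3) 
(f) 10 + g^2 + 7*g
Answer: c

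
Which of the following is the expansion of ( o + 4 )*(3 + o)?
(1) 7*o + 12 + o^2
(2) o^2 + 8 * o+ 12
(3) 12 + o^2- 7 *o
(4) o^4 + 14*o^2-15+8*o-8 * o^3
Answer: 1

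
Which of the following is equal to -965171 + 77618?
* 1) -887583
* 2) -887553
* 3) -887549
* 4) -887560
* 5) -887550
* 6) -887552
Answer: 2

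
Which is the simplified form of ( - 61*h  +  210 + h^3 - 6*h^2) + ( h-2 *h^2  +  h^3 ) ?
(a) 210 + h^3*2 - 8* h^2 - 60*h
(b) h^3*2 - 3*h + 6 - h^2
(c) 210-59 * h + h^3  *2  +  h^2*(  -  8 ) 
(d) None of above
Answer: a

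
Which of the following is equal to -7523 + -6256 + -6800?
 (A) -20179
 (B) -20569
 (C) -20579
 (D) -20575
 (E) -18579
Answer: C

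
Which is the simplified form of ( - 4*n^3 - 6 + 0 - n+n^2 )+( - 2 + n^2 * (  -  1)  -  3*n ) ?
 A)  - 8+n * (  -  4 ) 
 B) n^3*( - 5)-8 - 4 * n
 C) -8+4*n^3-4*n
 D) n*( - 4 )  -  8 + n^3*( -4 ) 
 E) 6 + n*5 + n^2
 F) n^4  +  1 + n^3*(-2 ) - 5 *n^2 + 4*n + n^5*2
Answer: D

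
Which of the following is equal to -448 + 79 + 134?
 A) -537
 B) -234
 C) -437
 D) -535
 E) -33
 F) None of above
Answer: F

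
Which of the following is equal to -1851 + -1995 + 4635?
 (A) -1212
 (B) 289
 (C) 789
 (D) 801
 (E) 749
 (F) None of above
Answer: C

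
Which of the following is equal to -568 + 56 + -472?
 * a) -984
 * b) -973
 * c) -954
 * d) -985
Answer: a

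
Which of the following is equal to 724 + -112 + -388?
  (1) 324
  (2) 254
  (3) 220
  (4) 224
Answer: 4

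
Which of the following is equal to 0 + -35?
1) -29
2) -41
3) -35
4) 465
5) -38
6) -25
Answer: 3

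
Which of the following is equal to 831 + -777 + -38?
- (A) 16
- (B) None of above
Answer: A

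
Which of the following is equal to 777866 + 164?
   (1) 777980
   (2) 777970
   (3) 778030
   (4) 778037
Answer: 3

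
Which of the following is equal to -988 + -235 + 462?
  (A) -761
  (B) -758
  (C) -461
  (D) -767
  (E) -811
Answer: A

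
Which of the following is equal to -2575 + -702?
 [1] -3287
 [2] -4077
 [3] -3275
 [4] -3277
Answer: 4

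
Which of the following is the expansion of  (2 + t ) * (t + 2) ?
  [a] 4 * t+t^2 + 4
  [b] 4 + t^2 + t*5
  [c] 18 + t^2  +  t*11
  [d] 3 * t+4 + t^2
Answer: a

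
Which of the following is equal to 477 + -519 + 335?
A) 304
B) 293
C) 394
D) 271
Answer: B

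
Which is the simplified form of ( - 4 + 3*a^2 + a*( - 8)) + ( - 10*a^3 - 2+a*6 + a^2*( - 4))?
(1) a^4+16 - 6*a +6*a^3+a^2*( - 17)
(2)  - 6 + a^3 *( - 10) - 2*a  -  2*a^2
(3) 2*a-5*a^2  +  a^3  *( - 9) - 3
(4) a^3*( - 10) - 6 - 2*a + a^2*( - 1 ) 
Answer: 4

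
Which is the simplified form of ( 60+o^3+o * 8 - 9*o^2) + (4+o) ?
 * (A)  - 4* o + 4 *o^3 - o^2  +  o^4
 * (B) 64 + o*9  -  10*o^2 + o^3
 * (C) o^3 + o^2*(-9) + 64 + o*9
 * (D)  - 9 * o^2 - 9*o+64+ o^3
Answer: C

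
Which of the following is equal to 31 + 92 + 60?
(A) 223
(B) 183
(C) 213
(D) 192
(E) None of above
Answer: B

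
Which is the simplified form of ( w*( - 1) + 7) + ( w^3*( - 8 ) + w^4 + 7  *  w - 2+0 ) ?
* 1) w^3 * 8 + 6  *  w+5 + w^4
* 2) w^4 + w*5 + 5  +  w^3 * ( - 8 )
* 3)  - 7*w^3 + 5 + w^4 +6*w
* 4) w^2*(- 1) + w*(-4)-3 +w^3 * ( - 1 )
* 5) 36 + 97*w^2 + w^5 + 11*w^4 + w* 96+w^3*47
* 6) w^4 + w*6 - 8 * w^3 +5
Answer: 6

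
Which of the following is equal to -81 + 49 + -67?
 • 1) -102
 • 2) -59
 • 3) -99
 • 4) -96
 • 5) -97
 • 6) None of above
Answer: 3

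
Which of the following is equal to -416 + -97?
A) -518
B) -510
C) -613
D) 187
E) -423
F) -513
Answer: F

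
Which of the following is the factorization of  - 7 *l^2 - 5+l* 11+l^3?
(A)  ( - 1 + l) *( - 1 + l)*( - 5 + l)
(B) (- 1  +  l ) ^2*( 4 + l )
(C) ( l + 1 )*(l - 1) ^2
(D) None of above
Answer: A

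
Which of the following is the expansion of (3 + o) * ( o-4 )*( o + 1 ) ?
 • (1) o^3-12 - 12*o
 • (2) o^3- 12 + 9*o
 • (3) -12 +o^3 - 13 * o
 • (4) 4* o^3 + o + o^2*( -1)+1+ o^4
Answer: 3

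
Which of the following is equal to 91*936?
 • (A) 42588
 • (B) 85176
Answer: B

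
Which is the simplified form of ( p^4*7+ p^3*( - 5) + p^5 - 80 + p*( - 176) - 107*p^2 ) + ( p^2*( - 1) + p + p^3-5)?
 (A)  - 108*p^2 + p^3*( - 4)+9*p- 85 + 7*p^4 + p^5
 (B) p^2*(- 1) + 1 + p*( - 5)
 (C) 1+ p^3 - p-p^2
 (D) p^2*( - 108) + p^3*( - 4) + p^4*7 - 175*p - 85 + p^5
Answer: D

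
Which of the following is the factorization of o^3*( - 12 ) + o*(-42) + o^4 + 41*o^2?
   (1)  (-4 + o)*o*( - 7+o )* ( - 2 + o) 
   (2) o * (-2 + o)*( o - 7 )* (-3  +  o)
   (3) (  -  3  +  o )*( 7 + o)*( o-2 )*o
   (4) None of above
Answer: 2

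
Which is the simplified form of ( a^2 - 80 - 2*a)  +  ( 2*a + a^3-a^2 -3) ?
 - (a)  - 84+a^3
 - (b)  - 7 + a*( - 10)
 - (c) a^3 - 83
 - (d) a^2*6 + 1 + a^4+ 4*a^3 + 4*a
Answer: c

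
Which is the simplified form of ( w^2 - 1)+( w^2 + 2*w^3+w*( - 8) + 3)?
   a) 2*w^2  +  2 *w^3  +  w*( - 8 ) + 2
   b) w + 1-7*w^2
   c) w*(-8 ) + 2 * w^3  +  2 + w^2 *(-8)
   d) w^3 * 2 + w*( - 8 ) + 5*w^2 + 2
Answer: a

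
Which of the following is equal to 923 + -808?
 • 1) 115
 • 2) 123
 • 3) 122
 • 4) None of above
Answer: 1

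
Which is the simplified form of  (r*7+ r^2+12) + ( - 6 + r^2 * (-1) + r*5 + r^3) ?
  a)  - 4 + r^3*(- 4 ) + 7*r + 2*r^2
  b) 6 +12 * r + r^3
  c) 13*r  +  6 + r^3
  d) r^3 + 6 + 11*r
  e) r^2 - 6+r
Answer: b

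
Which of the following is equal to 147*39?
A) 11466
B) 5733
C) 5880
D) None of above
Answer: B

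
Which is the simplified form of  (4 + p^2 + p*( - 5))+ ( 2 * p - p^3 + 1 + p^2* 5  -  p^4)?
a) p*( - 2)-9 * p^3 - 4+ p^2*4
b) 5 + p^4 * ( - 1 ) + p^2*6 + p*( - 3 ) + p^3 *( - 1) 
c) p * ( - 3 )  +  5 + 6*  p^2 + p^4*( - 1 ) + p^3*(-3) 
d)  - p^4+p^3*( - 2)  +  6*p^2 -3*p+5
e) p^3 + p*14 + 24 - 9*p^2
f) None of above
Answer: b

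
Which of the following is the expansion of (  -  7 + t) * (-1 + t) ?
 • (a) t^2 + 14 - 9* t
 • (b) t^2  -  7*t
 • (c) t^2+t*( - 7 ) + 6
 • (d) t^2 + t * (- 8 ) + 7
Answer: d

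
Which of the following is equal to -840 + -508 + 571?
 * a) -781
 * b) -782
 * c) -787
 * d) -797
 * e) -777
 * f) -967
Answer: e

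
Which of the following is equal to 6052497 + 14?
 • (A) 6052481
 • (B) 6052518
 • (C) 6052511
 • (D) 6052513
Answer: C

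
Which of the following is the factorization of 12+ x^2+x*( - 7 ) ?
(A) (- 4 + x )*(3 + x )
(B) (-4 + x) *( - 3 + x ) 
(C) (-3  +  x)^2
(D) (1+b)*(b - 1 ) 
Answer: B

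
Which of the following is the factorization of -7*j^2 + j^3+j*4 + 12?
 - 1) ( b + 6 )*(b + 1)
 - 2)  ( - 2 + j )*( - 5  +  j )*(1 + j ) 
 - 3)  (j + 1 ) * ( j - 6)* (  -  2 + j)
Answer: 3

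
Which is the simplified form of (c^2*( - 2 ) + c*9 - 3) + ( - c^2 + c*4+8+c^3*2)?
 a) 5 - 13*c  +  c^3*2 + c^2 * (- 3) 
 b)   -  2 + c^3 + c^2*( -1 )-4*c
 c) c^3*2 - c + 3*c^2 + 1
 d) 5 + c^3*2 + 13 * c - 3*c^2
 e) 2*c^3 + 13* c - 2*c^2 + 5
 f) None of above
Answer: d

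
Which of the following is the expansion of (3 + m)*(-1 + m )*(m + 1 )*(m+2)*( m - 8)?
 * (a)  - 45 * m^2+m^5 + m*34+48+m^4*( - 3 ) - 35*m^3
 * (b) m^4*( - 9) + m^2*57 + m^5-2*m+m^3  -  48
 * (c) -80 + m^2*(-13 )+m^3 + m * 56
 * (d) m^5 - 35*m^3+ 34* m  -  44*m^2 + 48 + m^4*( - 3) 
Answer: a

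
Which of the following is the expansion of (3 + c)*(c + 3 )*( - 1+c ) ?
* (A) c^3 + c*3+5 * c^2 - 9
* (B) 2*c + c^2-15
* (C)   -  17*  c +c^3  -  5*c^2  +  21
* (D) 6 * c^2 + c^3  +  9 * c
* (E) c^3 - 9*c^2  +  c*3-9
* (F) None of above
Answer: A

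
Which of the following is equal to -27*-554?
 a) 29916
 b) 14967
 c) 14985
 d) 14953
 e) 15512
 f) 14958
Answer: f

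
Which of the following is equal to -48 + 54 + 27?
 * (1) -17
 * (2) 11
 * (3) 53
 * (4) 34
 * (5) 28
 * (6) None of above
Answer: 6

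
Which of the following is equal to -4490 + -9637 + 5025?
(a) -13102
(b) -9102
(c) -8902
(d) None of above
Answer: b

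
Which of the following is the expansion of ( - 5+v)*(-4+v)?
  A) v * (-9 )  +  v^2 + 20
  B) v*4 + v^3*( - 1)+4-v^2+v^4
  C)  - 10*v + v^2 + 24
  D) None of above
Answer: A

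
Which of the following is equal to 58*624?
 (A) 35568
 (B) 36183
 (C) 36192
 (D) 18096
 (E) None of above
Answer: C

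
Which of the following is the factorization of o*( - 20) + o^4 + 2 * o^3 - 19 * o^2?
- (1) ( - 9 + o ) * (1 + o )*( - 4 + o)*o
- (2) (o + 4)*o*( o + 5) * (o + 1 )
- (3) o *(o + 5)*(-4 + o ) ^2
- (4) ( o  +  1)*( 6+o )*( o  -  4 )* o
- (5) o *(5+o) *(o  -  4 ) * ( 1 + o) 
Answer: 5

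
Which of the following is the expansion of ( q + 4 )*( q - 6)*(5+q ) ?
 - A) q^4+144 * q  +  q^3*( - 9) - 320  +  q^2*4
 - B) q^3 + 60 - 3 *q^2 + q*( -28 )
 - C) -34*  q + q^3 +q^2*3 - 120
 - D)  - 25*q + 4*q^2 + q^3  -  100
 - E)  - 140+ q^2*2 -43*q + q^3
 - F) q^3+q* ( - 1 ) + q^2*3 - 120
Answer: C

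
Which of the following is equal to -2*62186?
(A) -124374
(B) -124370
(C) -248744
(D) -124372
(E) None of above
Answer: D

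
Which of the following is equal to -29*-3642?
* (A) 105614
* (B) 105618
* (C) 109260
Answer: B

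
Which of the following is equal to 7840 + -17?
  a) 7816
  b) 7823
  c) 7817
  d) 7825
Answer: b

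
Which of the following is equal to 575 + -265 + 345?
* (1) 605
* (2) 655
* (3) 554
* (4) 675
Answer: 2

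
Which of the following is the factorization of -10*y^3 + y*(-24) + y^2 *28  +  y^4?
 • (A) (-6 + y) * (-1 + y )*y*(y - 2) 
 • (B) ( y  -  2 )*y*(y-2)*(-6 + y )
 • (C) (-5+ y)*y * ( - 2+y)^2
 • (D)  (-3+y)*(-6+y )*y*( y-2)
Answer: B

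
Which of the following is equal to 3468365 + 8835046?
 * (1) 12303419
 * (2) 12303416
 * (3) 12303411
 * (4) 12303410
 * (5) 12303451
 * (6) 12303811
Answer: 3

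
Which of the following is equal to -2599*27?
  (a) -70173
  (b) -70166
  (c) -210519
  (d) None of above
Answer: a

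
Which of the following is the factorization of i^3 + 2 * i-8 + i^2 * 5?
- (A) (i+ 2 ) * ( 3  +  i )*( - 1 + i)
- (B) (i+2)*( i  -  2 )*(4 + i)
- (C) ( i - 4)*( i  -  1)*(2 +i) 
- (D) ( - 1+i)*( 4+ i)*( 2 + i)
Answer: D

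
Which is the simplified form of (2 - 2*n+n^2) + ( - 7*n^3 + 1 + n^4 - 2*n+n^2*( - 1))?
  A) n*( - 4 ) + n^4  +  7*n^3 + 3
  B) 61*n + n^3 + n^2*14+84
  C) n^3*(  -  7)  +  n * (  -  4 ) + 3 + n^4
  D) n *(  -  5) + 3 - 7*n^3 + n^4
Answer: C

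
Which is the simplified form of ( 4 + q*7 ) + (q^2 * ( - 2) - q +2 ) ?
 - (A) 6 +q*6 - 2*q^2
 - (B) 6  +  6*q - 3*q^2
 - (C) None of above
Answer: A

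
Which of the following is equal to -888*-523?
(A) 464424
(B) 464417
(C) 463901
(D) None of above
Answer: A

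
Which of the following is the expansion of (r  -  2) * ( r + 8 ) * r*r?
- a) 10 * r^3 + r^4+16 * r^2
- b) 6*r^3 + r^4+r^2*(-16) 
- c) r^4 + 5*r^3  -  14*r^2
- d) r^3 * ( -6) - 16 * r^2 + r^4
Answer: b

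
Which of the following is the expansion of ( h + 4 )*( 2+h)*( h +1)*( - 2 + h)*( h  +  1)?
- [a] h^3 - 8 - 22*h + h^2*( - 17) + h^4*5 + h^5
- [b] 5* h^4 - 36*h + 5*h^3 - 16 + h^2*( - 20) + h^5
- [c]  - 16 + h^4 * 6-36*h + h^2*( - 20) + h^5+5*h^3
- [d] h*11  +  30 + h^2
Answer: c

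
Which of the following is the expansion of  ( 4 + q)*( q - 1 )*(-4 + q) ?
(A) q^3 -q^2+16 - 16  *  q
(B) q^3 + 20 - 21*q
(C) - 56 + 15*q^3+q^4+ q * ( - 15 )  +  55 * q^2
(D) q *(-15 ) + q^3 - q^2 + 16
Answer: A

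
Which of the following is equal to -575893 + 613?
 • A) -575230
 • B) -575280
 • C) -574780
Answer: B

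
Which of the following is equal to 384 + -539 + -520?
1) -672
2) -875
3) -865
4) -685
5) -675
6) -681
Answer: 5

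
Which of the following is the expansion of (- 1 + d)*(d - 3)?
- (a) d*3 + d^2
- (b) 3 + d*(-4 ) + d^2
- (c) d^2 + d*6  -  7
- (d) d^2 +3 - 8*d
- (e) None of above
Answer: b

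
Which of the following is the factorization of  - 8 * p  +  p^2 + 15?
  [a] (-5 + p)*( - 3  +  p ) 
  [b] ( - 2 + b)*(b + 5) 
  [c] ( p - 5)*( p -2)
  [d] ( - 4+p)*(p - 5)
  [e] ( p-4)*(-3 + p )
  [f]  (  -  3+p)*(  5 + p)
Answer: a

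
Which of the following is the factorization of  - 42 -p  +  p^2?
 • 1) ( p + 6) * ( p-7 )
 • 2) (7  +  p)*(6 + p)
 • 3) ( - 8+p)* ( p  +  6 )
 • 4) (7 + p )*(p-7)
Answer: 1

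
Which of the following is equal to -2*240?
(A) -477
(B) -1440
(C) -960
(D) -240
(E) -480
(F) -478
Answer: E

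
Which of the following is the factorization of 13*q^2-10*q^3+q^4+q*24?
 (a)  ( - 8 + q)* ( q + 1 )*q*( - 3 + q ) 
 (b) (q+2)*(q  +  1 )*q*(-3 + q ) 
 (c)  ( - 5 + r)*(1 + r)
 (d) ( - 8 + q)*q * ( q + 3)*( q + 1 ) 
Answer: a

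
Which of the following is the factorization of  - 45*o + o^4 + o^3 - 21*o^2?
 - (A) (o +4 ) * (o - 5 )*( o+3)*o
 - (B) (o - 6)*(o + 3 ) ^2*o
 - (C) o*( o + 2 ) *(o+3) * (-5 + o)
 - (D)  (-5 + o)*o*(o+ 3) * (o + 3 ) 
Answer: D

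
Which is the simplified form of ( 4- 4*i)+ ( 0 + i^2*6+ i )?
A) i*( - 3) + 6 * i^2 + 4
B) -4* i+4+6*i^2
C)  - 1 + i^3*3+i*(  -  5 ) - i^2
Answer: A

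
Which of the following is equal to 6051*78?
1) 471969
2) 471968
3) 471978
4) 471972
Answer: 3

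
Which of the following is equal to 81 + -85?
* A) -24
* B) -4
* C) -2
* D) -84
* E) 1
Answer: B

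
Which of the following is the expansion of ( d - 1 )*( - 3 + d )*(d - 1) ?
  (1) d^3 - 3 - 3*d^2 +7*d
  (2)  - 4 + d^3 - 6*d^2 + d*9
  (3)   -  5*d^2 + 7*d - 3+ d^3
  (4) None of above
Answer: 3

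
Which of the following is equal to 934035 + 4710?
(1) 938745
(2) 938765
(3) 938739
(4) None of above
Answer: 1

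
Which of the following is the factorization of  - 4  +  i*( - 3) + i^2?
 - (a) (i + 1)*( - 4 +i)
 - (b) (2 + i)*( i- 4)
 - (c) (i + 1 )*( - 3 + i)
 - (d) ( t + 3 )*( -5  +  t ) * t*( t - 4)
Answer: a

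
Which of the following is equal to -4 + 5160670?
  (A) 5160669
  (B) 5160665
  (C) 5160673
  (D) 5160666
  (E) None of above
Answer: D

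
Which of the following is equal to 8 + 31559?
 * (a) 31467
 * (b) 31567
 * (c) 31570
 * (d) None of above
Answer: b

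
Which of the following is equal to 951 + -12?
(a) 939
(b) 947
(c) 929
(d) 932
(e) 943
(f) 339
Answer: a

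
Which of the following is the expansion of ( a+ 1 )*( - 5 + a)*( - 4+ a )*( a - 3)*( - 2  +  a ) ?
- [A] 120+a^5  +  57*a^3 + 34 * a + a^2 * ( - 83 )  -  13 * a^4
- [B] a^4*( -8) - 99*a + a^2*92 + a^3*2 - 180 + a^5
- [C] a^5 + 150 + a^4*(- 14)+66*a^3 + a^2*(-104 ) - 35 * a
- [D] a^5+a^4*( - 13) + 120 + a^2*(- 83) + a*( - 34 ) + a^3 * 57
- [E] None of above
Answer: D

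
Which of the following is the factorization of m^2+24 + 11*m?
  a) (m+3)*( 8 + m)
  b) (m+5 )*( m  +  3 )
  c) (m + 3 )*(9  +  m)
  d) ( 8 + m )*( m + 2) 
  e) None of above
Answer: a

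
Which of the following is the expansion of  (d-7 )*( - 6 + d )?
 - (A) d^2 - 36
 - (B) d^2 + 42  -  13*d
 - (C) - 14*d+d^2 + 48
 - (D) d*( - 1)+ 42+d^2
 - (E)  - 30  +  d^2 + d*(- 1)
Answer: B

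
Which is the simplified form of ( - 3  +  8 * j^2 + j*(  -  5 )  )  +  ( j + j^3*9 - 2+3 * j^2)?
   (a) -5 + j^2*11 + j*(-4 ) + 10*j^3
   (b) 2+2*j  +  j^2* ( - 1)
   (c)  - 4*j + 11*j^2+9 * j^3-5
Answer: c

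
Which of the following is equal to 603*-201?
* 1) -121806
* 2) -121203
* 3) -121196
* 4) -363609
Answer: 2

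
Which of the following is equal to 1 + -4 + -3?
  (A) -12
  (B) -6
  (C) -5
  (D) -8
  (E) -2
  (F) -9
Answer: B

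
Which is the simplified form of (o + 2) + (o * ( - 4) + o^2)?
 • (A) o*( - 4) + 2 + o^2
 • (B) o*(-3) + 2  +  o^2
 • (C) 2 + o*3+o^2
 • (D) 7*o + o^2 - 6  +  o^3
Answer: B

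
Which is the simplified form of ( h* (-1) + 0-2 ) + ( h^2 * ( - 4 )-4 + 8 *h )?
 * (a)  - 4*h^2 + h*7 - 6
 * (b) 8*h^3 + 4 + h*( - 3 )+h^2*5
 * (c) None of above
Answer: a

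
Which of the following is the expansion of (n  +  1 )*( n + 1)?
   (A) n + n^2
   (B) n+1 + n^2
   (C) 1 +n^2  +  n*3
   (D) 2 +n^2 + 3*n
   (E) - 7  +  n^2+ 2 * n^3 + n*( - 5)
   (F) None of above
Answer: F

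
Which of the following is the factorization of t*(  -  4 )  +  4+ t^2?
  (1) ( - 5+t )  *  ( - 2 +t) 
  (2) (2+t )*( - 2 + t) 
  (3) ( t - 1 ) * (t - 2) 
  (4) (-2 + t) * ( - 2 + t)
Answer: 4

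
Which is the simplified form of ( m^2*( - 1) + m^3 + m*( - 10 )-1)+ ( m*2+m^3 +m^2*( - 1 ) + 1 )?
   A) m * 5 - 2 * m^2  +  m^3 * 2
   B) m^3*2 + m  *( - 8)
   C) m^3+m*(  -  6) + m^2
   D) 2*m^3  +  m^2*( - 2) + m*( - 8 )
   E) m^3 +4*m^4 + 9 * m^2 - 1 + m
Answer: D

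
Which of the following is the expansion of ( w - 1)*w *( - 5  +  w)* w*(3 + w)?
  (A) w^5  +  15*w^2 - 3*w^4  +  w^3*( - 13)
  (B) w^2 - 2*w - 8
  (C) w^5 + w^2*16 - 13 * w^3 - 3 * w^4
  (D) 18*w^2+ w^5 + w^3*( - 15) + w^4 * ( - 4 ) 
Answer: A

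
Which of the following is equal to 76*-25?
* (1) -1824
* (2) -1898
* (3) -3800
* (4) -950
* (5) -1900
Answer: 5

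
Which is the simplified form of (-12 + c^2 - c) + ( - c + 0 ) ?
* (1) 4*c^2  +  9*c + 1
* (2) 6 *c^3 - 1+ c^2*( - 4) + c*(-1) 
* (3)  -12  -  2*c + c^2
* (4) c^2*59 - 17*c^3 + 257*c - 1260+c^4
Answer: 3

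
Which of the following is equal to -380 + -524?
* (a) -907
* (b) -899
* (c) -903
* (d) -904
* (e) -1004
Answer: d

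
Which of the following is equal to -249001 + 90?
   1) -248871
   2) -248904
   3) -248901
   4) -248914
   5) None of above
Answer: 5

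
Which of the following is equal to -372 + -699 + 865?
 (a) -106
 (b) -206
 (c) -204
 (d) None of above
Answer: b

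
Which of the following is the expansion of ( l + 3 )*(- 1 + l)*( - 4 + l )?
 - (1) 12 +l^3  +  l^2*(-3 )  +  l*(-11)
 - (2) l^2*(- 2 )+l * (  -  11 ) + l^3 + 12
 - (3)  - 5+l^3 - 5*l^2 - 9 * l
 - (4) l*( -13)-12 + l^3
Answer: 2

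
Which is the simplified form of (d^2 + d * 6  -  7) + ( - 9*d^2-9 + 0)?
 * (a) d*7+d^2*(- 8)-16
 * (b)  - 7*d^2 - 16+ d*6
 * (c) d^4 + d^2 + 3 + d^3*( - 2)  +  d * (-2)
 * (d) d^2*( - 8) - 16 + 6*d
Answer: d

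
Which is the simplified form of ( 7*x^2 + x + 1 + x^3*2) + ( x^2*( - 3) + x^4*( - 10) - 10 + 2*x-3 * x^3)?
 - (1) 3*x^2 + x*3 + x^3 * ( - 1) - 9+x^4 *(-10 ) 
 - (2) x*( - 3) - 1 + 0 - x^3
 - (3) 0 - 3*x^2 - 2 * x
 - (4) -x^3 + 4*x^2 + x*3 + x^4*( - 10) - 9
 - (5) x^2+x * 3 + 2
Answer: 4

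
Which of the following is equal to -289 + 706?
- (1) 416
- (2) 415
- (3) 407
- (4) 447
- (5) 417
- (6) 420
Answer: 5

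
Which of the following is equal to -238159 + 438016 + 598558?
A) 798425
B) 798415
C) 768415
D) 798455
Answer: B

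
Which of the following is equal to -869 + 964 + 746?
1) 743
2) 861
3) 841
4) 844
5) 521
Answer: 3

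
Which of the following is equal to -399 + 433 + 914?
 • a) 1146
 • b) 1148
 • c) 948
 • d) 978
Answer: c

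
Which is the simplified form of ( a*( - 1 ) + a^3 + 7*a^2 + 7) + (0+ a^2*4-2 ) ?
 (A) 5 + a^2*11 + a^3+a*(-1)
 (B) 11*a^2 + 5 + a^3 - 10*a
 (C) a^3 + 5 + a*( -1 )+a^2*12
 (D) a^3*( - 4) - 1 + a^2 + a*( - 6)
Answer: A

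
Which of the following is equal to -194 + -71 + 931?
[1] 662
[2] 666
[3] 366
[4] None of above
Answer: 2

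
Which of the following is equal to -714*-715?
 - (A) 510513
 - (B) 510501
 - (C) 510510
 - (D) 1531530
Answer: C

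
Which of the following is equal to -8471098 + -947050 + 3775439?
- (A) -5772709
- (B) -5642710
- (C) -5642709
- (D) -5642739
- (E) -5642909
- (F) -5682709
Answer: C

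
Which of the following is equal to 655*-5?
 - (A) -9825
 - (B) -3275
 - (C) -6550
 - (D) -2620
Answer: B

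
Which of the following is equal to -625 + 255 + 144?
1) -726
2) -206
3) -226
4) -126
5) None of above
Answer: 3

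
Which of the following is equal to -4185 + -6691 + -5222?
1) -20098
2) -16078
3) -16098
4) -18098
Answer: 3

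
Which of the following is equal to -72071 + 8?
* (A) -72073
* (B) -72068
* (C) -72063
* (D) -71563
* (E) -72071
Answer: C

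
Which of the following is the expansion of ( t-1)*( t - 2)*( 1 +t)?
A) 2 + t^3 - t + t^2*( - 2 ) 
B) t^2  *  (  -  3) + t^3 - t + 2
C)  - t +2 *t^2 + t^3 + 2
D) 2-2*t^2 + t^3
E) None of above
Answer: A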